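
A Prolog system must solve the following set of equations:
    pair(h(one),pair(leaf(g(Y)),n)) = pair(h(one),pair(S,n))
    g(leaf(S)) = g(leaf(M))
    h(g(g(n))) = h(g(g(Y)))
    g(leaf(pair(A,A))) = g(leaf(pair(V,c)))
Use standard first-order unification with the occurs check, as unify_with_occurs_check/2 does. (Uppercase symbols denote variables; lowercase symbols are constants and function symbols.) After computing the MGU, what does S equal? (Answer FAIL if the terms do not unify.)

leaf(g(n))

Decompose pair/2: h(one) = h(one),  pair(leaf(g(Y)),n) = pair(S,n).
Delete trivial equation h(one) = h(one).
Decompose pair/2: leaf(g(Y)) = S,  n = n.
Bind S := leaf(g(Y)); substituting into the one remaining equation that mentions S gives: g(leaf(leaf(g(Y)))) = g(leaf(M)).
Delete trivial equation n = n.
Decompose g/1: leaf(leaf(g(Y))) = leaf(M).
Decompose leaf/1: leaf(g(Y)) = M.
Bind M := leaf(g(Y)); no other remaining equation mentions M.
Decompose h/1: g(g(n)) = g(g(Y)).
Decompose g/1: g(n) = g(Y).
Decompose g/1: n = Y.
Bind Y := n; no other remaining equation mentions Y. Substituting into the earlier bindings gives S := leaf(g(n)), M := leaf(g(n)).
Decompose g/1: leaf(pair(A,A)) = leaf(pair(V,c)).
Decompose leaf/1: pair(A,A) = pair(V,c).
Decompose pair/2: A = V,  A = c.
Bind A := V; substituting into the remaining equation gives: V = c.
Bind V := c. Substituting into the earlier binding gives A := c.
MGU = { S = leaf(g(n)), M = leaf(g(n)), Y = n, A = c, V = c }, so S = leaf(g(n)).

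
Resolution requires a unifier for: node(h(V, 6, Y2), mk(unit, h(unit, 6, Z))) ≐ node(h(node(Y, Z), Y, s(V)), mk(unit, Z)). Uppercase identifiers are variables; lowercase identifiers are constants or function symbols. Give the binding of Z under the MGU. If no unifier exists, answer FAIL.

Decompose node/2: h(V, 6, Y2) ≐ h(node(Y, Z), Y, s(V)),  mk(unit, h(unit, 6, Z)) ≐ mk(unit, Z).
Decompose h/3: V ≐ node(Y, Z),  6 ≐ Y,  Y2 ≐ s(V).
Bind V := node(Y, Z); substituting into the one remaining equation that mentions V gives: Y2 ≐ s(node(Y, Z)).
Bind Y := 6; substituting into the one remaining equation that mentions Y gives: Y2 ≐ s(node(6, Z)). Substituting into the earlier binding gives V := node(6, Z).
Bind Y2 := s(node(6, Z)); no other remaining equation mentions Y2.
Decompose mk/2: unit ≐ unit,  h(unit, 6, Z) ≐ Z.
Delete trivial equation unit ≐ unit.
Occurs check fails: Z occurs in h(unit, 6, Z); the equation Z ≐ h(unit, 6, Z) has no finite solution.

FAIL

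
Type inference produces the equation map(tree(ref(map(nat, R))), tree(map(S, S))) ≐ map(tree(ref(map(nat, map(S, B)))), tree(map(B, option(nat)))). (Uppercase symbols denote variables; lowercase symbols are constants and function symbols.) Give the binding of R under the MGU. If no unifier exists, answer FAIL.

map(option(nat), option(nat))

Decompose map/2: tree(ref(map(nat, R))) ≐ tree(ref(map(nat, map(S, B)))),  tree(map(S, S)) ≐ tree(map(B, option(nat))).
Decompose tree/1: ref(map(nat, R)) ≐ ref(map(nat, map(S, B))).
Decompose ref/1: map(nat, R) ≐ map(nat, map(S, B)).
Decompose map/2: nat ≐ nat,  R ≐ map(S, B).
Delete trivial equation nat ≐ nat.
Bind R := map(S, B); no other remaining equation mentions R.
Decompose tree/1: map(S, S) ≐ map(B, option(nat)).
Decompose map/2: S ≐ B,  S ≐ option(nat).
Bind S := B; substituting into the remaining equation gives: B ≐ option(nat). Substituting into the earlier binding gives R := map(B, B).
Bind B := option(nat). Substituting into the earlier bindings gives R := map(option(nat), option(nat)), S := option(nat).
MGU = { R ↦ map(option(nat), option(nat)), S ↦ option(nat), B ↦ option(nat) }, so R ↦ map(option(nat), option(nat)).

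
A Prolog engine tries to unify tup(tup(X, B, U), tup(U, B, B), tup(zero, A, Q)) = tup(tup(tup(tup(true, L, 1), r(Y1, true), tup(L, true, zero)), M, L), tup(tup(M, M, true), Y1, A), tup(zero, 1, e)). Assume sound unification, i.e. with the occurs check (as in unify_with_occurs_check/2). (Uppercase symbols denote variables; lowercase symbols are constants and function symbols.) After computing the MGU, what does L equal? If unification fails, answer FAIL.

Decompose tup/3: tup(X, B, U) = tup(tup(tup(true, L, 1), r(Y1, true), tup(L, true, zero)), M, L),  tup(U, B, B) = tup(tup(M, M, true), Y1, A),  tup(zero, A, Q) = tup(zero, 1, e).
Decompose tup/3: X = tup(tup(true, L, 1), r(Y1, true), tup(L, true, zero)),  B = M,  U = L.
Bind X := tup(tup(true, L, 1), r(Y1, true), tup(L, true, zero)); no other remaining equation mentions X.
Bind B := M; substituting into the one remaining equation that mentions B gives: tup(U, M, M) = tup(tup(M, M, true), Y1, A).
Bind U := L; substituting into the one remaining equation that mentions U gives: tup(L, M, M) = tup(tup(M, M, true), Y1, A).
Decompose tup/3: L = tup(M, M, true),  M = Y1,  M = A.
Bind L := tup(M, M, true); no other remaining equation mentions L. Substituting into the earlier bindings gives X := tup(tup(true, tup(M, M, true), 1), r(Y1, true), tup(tup(M, M, true), true, zero)), U := tup(M, M, true).
Bind M := Y1; substituting into the one remaining equation that mentions M gives: Y1 = A. Substituting into the earlier bindings gives X := tup(tup(true, tup(Y1, Y1, true), 1), r(Y1, true), tup(tup(Y1, Y1, true), true, zero)), B := Y1, U := tup(Y1, Y1, true), L := tup(Y1, Y1, true).
Bind Y1 := A; no other remaining equation mentions Y1. Substituting into the earlier bindings gives X := tup(tup(true, tup(A, A, true), 1), r(A, true), tup(tup(A, A, true), true, zero)), B := A, U := tup(A, A, true), L := tup(A, A, true), M := A.
Decompose tup/3: zero = zero,  A = 1,  Q = e.
Delete trivial equation zero = zero.
Bind A := 1; no other remaining equation mentions A. Substituting into the earlier bindings gives X := tup(tup(true, tup(1, 1, true), 1), r(1, true), tup(tup(1, 1, true), true, zero)), B := 1, U := tup(1, 1, true), L := tup(1, 1, true), M := 1, Y1 := 1.
Bind Q := e.
MGU = { X = tup(tup(true, tup(1, 1, true), 1), r(1, true), tup(tup(1, 1, true), true, zero)), B = 1, U = tup(1, 1, true), L = tup(1, 1, true), M = 1, Y1 = 1, A = 1, Q = e }, so L = tup(1, 1, true).

tup(1, 1, true)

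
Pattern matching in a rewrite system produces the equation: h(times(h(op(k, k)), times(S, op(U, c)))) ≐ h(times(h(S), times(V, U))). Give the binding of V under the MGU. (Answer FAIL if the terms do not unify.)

FAIL

Decompose h/1: times(h(op(k, k)), times(S, op(U, c))) ≐ times(h(S), times(V, U)).
Decompose times/2: h(op(k, k)) ≐ h(S),  times(S, op(U, c)) ≐ times(V, U).
Decompose h/1: op(k, k) ≐ S.
Bind S := op(k, k); substituting into the remaining equation gives: times(op(k, k), op(U, c)) ≐ times(V, U).
Decompose times/2: op(k, k) ≐ V,  op(U, c) ≐ U.
Bind V := op(k, k); no other remaining equation mentions V.
Occurs check fails: U occurs in op(U, c); the equation U ≐ op(U, c) has no finite solution.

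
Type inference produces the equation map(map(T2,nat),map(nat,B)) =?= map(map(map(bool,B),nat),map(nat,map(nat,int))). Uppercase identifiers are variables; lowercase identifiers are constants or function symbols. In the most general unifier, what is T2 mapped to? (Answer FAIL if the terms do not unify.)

map(bool,map(nat,int))

Decompose map/2: map(T2,nat) =?= map(map(bool,B),nat),  map(nat,B) =?= map(nat,map(nat,int)).
Decompose map/2: T2 =?= map(bool,B),  nat =?= nat.
Bind T2 := map(bool,B); no other remaining equation mentions T2.
Delete trivial equation nat =?= nat.
Decompose map/2: nat =?= nat,  B =?= map(nat,int).
Delete trivial equation nat =?= nat.
Bind B := map(nat,int). Substituting into the earlier binding gives T2 := map(bool,map(nat,int)).
MGU = { T2 := map(bool,map(nat,int)), B := map(nat,int) }, so T2 := map(bool,map(nat,int)).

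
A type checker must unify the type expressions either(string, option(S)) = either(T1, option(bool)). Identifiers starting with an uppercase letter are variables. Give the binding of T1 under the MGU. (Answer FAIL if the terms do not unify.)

Decompose either/2: string = T1,  option(S) = option(bool).
Bind T1 := string; no other remaining equation mentions T1.
Decompose option/1: S = bool.
Bind S := bool.
MGU = { T1 := string, S := bool }, so T1 := string.

string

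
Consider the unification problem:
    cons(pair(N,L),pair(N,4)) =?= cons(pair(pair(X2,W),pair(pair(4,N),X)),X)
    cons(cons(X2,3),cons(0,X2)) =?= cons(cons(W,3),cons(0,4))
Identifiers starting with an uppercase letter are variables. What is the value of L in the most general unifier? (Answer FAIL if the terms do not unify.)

Decompose cons/2: pair(N,L) =?= pair(pair(X2,W),pair(pair(4,N),X)),  pair(N,4) =?= X.
Decompose pair/2: N =?= pair(X2,W),  L =?= pair(pair(4,N),X).
Bind N := pair(X2,W); substituting into the 2 remaining equations that mention N gives: L =?= pair(pair(4,pair(X2,W)),X),  pair(pair(X2,W),4) =?= X.
Bind L := pair(pair(4,pair(X2,W)),X); no other remaining equation mentions L.
Bind X := pair(pair(X2,W),4); no other remaining equation mentions X. Substituting into the earlier binding gives L := pair(pair(4,pair(X2,W)),pair(pair(X2,W),4)).
Decompose cons/2: cons(X2,3) =?= cons(W,3),  cons(0,X2) =?= cons(0,4).
Decompose cons/2: X2 =?= W,  3 =?= 3.
Bind X2 := W; substituting into the one remaining equation that mentions X2 gives: cons(0,W) =?= cons(0,4). Substituting into the earlier bindings gives N := pair(W,W), L := pair(pair(4,pair(W,W)),pair(pair(W,W),4)), X := pair(pair(W,W),4).
Delete trivial equation 3 =?= 3.
Decompose cons/2: 0 =?= 0,  W =?= 4.
Delete trivial equation 0 =?= 0.
Bind W := 4. Substituting into the earlier bindings gives N := pair(4,4), L := pair(pair(4,pair(4,4)),pair(pair(4,4),4)), X := pair(pair(4,4),4), X2 := 4.
MGU = { N -> pair(4,4), L -> pair(pair(4,pair(4,4)),pair(pair(4,4),4)), X -> pair(pair(4,4),4), X2 -> 4, W -> 4 }, so L -> pair(pair(4,pair(4,4)),pair(pair(4,4),4)).

pair(pair(4,pair(4,4)),pair(pair(4,4),4))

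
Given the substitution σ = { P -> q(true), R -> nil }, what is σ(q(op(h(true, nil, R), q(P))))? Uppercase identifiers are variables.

q(op(h(true, nil, nil), q(q(true))))

Replace each occurrence of P with q(true).
Replace each occurrence of R with nil.
Result: q(op(h(true, nil, nil), q(q(true)))).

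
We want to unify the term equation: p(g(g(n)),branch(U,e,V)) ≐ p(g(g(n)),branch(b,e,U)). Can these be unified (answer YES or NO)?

Decompose p/2: g(g(n)) ≐ g(g(n)),  branch(U,e,V) ≐ branch(b,e,U).
Delete trivial equation g(g(n)) ≐ g(g(n)).
Decompose branch/3: U ≐ b,  e ≐ e,  V ≐ U.
Bind U := b; substituting into the one remaining equation that mentions U gives: V ≐ b.
Delete trivial equation e ≐ e.
Bind V := b.
No equations remain and no clash or occurs-check failure arose, so a unifier exists.

YES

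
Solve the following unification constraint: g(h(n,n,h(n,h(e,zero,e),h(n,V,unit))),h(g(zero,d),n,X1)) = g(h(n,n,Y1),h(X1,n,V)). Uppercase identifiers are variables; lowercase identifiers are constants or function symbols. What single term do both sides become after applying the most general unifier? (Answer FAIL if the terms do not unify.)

g(h(n,n,h(n,h(e,zero,e),h(n,g(zero,d),unit))),h(g(zero,d),n,g(zero,d)))

Decompose g/2: h(n,n,h(n,h(e,zero,e),h(n,V,unit))) = h(n,n,Y1),  h(g(zero,d),n,X1) = h(X1,n,V).
Decompose h/3: n = n,  n = n,  h(n,h(e,zero,e),h(n,V,unit)) = Y1.
Delete trivial equation n = n.
Delete trivial equation n = n.
Bind Y1 := h(n,h(e,zero,e),h(n,V,unit)); no other remaining equation mentions Y1.
Decompose h/3: g(zero,d) = X1,  n = n,  X1 = V.
Bind X1 := g(zero,d); substituting into the one remaining equation that mentions X1 gives: g(zero,d) = V.
Delete trivial equation n = n.
Bind V := g(zero,d). Substituting into the earlier binding gives Y1 := h(n,h(e,zero,e),h(n,g(zero,d),unit)).
Applying the MGU to either side gives g(h(n,n,h(n,h(e,zero,e),h(n,g(zero,d),unit))),h(g(zero,d),n,g(zero,d))).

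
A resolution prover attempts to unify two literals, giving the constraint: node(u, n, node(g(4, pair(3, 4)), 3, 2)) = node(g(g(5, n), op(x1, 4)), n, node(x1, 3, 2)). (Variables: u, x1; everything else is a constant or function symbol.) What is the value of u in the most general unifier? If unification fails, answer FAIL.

Decompose node/3: u = g(g(5, n), op(x1, 4)),  n = n,  node(g(4, pair(3, 4)), 3, 2) = node(x1, 3, 2).
Bind u := g(g(5, n), op(x1, 4)); no other remaining equation mentions u.
Delete trivial equation n = n.
Decompose node/3: g(4, pair(3, 4)) = x1,  3 = 3,  2 = 2.
Bind x1 := g(4, pair(3, 4)); no other remaining equation mentions x1. Substituting into the earlier binding gives u := g(g(5, n), op(g(4, pair(3, 4)), 4)).
Delete trivial equation 3 = 3.
Delete trivial equation 2 = 2.
MGU = { u ↦ g(g(5, n), op(g(4, pair(3, 4)), 4)), x1 ↦ g(4, pair(3, 4)) }, so u ↦ g(g(5, n), op(g(4, pair(3, 4)), 4)).

g(g(5, n), op(g(4, pair(3, 4)), 4))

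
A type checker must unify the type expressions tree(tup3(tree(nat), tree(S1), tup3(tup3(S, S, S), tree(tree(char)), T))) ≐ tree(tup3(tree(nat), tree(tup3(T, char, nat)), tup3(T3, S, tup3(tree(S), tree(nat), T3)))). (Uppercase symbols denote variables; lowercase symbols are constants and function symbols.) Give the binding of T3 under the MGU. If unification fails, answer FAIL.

Decompose tree/1: tup3(tree(nat), tree(S1), tup3(tup3(S, S, S), tree(tree(char)), T)) ≐ tup3(tree(nat), tree(tup3(T, char, nat)), tup3(T3, S, tup3(tree(S), tree(nat), T3))).
Decompose tup3/3: tree(nat) ≐ tree(nat),  tree(S1) ≐ tree(tup3(T, char, nat)),  tup3(tup3(S, S, S), tree(tree(char)), T) ≐ tup3(T3, S, tup3(tree(S), tree(nat), T3)).
Delete trivial equation tree(nat) ≐ tree(nat).
Decompose tree/1: S1 ≐ tup3(T, char, nat).
Bind S1 := tup3(T, char, nat); no other remaining equation mentions S1.
Decompose tup3/3: tup3(S, S, S) ≐ T3,  tree(tree(char)) ≐ S,  T ≐ tup3(tree(S), tree(nat), T3).
Bind T3 := tup3(S, S, S); substituting into the one remaining equation that mentions T3 gives: T ≐ tup3(tree(S), tree(nat), tup3(S, S, S)).
Bind S := tree(tree(char)); substituting into the remaining equation gives: T ≐ tup3(tree(tree(tree(char))), tree(nat), tup3(tree(tree(char)), tree(tree(char)), tree(tree(char)))). Substituting into the earlier binding gives T3 := tup3(tree(tree(char)), tree(tree(char)), tree(tree(char))).
Bind T := tup3(tree(tree(tree(char))), tree(nat), tup3(tree(tree(char)), tree(tree(char)), tree(tree(char)))). Substituting into the earlier binding gives S1 := tup3(tup3(tree(tree(tree(char))), tree(nat), tup3(tree(tree(char)), tree(tree(char)), tree(tree(char)))), char, nat).
MGU = { S1 -> tup3(tup3(tree(tree(tree(char))), tree(nat), tup3(tree(tree(char)), tree(tree(char)), tree(tree(char)))), char, nat), T3 -> tup3(tree(tree(char)), tree(tree(char)), tree(tree(char))), S -> tree(tree(char)), T -> tup3(tree(tree(tree(char))), tree(nat), tup3(tree(tree(char)), tree(tree(char)), tree(tree(char)))) }, so T3 -> tup3(tree(tree(char)), tree(tree(char)), tree(tree(char))).

tup3(tree(tree(char)), tree(tree(char)), tree(tree(char)))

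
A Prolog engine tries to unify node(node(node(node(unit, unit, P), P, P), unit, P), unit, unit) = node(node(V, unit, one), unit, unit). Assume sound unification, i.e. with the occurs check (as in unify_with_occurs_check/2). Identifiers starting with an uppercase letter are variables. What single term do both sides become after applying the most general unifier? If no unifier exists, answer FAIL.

node(node(node(node(unit, unit, one), one, one), unit, one), unit, unit)

Decompose node/3: node(node(node(unit, unit, P), P, P), unit, P) = node(V, unit, one),  unit = unit,  unit = unit.
Decompose node/3: node(node(unit, unit, P), P, P) = V,  unit = unit,  P = one.
Bind V := node(node(unit, unit, P), P, P); no other remaining equation mentions V.
Delete trivial equation unit = unit.
Bind P := one; no other remaining equation mentions P. Substituting into the earlier binding gives V := node(node(unit, unit, one), one, one).
Delete trivial equation unit = unit.
Delete trivial equation unit = unit.
Applying the MGU to either side gives node(node(node(node(unit, unit, one), one, one), unit, one), unit, unit).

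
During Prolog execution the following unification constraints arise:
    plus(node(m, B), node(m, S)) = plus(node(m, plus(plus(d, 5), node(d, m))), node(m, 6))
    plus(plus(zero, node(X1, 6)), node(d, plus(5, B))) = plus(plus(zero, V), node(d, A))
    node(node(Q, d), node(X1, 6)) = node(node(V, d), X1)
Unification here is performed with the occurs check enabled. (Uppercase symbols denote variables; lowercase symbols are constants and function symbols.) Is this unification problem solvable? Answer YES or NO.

Decompose plus/2: node(m, B) = node(m, plus(plus(d, 5), node(d, m))),  node(m, S) = node(m, 6).
Decompose node/2: m = m,  B = plus(plus(d, 5), node(d, m)).
Delete trivial equation m = m.
Bind B := plus(plus(d, 5), node(d, m)); substituting into the one remaining equation that mentions B gives: plus(plus(zero, node(X1, 6)), node(d, plus(5, plus(plus(d, 5), node(d, m))))) = plus(plus(zero, V), node(d, A)).
Decompose node/2: m = m,  S = 6.
Delete trivial equation m = m.
Bind S := 6; no other remaining equation mentions S.
Decompose plus/2: plus(zero, node(X1, 6)) = plus(zero, V),  node(d, plus(5, plus(plus(d, 5), node(d, m)))) = node(d, A).
Decompose plus/2: zero = zero,  node(X1, 6) = V.
Delete trivial equation zero = zero.
Bind V := node(X1, 6); substituting into the one remaining equation that mentions V gives: node(node(Q, d), node(X1, 6)) = node(node(node(X1, 6), d), X1).
Decompose node/2: d = d,  plus(5, plus(plus(d, 5), node(d, m))) = A.
Delete trivial equation d = d.
Bind A := plus(5, plus(plus(d, 5), node(d, m))); no other remaining equation mentions A.
Decompose node/2: node(Q, d) = node(node(X1, 6), d),  node(X1, 6) = X1.
Decompose node/2: Q = node(X1, 6),  d = d.
Bind Q := node(X1, 6); no other remaining equation mentions Q.
Delete trivial equation d = d.
Occurs check fails: X1 occurs in node(X1, 6); the equation X1 = node(X1, 6) has no finite solution.

NO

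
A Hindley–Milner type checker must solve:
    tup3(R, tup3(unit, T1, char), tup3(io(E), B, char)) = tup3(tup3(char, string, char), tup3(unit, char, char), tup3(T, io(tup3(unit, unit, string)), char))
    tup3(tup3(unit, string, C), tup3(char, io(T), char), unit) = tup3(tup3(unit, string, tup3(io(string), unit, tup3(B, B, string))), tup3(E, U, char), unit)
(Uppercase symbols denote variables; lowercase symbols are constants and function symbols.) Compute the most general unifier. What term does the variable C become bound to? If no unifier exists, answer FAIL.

tup3(io(string), unit, tup3(io(tup3(unit, unit, string)), io(tup3(unit, unit, string)), string))

Decompose tup3/3: R = tup3(char, string, char),  tup3(unit, T1, char) = tup3(unit, char, char),  tup3(io(E), B, char) = tup3(T, io(tup3(unit, unit, string)), char).
Bind R := tup3(char, string, char); no other remaining equation mentions R.
Decompose tup3/3: unit = unit,  T1 = char,  char = char.
Delete trivial equation unit = unit.
Bind T1 := char; no other remaining equation mentions T1.
Delete trivial equation char = char.
Decompose tup3/3: io(E) = T,  B = io(tup3(unit, unit, string)),  char = char.
Bind T := io(E); substituting into the one remaining equation that mentions T gives: tup3(tup3(unit, string, C), tup3(char, io(io(E)), char), unit) = tup3(tup3(unit, string, tup3(io(string), unit, tup3(B, B, string))), tup3(E, U, char), unit).
Bind B := io(tup3(unit, unit, string)); substituting into the one remaining equation that mentions B gives: tup3(tup3(unit, string, C), tup3(char, io(io(E)), char), unit) = tup3(tup3(unit, string, tup3(io(string), unit, tup3(io(tup3(unit, unit, string)), io(tup3(unit, unit, string)), string))), tup3(E, U, char), unit).
Delete trivial equation char = char.
Decompose tup3/3: tup3(unit, string, C) = tup3(unit, string, tup3(io(string), unit, tup3(io(tup3(unit, unit, string)), io(tup3(unit, unit, string)), string))),  tup3(char, io(io(E)), char) = tup3(E, U, char),  unit = unit.
Decompose tup3/3: unit = unit,  string = string,  C = tup3(io(string), unit, tup3(io(tup3(unit, unit, string)), io(tup3(unit, unit, string)), string)).
Delete trivial equation unit = unit.
Delete trivial equation string = string.
Bind C := tup3(io(string), unit, tup3(io(tup3(unit, unit, string)), io(tup3(unit, unit, string)), string)); no other remaining equation mentions C.
Decompose tup3/3: char = E,  io(io(E)) = U,  char = char.
Bind E := char; substituting into the one remaining equation that mentions E gives: io(io(char)) = U. Substituting into the earlier binding gives T := io(char).
Bind U := io(io(char)); no other remaining equation mentions U.
Delete trivial equation char = char.
Delete trivial equation unit = unit.
MGU = { R ↦ tup3(char, string, char), T1 ↦ char, T ↦ io(char), B ↦ io(tup3(unit, unit, string)), C ↦ tup3(io(string), unit, tup3(io(tup3(unit, unit, string)), io(tup3(unit, unit, string)), string)), E ↦ char, U ↦ io(io(char)) }, so C ↦ tup3(io(string), unit, tup3(io(tup3(unit, unit, string)), io(tup3(unit, unit, string)), string)).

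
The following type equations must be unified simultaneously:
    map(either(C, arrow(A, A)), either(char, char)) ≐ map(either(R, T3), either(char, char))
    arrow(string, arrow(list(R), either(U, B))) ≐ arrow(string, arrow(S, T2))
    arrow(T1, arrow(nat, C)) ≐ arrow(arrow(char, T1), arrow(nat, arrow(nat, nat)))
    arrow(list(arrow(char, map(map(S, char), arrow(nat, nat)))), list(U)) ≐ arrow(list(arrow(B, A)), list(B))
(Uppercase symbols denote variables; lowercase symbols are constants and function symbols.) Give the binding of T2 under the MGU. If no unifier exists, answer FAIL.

FAIL

Decompose map/2: either(C, arrow(A, A)) ≐ either(R, T3),  either(char, char) ≐ either(char, char).
Decompose either/2: C ≐ R,  arrow(A, A) ≐ T3.
Bind C := R; substituting into the one remaining equation that mentions C gives: arrow(T1, arrow(nat, R)) ≐ arrow(arrow(char, T1), arrow(nat, arrow(nat, nat))).
Bind T3 := arrow(A, A); no other remaining equation mentions T3.
Delete trivial equation either(char, char) ≐ either(char, char).
Decompose arrow/2: string ≐ string,  arrow(list(R), either(U, B)) ≐ arrow(S, T2).
Delete trivial equation string ≐ string.
Decompose arrow/2: list(R) ≐ S,  either(U, B) ≐ T2.
Bind S := list(R); substituting into the one remaining equation that mentions S gives: arrow(list(arrow(char, map(map(list(R), char), arrow(nat, nat)))), list(U)) ≐ arrow(list(arrow(B, A)), list(B)).
Bind T2 := either(U, B); no other remaining equation mentions T2.
Decompose arrow/2: T1 ≐ arrow(char, T1),  arrow(nat, R) ≐ arrow(nat, arrow(nat, nat)).
Occurs check fails: T1 occurs in arrow(char, T1); the equation T1 ≐ arrow(char, T1) has no finite solution.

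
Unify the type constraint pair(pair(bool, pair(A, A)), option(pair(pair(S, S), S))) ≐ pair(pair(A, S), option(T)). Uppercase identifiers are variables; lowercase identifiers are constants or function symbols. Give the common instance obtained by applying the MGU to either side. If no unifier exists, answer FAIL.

pair(pair(bool, pair(bool, bool)), option(pair(pair(pair(bool, bool), pair(bool, bool)), pair(bool, bool))))

Decompose pair/2: pair(bool, pair(A, A)) ≐ pair(A, S),  option(pair(pair(S, S), S)) ≐ option(T).
Decompose pair/2: bool ≐ A,  pair(A, A) ≐ S.
Bind A := bool; substituting into the one remaining equation that mentions A gives: pair(bool, bool) ≐ S.
Bind S := pair(bool, bool); substituting into the remaining equation gives: option(pair(pair(pair(bool, bool), pair(bool, bool)), pair(bool, bool))) ≐ option(T).
Decompose option/1: pair(pair(pair(bool, bool), pair(bool, bool)), pair(bool, bool)) ≐ T.
Bind T := pair(pair(pair(bool, bool), pair(bool, bool)), pair(bool, bool)).
Applying the MGU to either side gives pair(pair(bool, pair(bool, bool)), option(pair(pair(pair(bool, bool), pair(bool, bool)), pair(bool, bool)))).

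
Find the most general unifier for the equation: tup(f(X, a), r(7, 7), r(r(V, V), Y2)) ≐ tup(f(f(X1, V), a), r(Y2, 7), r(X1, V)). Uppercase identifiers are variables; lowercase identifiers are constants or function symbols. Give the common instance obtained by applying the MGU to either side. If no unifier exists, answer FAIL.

tup(f(f(r(7, 7), 7), a), r(7, 7), r(r(7, 7), 7))

Decompose tup/3: f(X, a) ≐ f(f(X1, V), a),  r(7, 7) ≐ r(Y2, 7),  r(r(V, V), Y2) ≐ r(X1, V).
Decompose f/2: X ≐ f(X1, V),  a ≐ a.
Bind X := f(X1, V); no other remaining equation mentions X.
Delete trivial equation a ≐ a.
Decompose r/2: 7 ≐ Y2,  7 ≐ 7.
Bind Y2 := 7; substituting into the one remaining equation that mentions Y2 gives: r(r(V, V), 7) ≐ r(X1, V).
Delete trivial equation 7 ≐ 7.
Decompose r/2: r(V, V) ≐ X1,  7 ≐ V.
Bind X1 := r(V, V); no other remaining equation mentions X1. Substituting into the earlier binding gives X := f(r(V, V), V).
Bind V := 7. Substituting into the earlier bindings gives X := f(r(7, 7), 7), X1 := r(7, 7).
Applying the MGU to either side gives tup(f(f(r(7, 7), 7), a), r(7, 7), r(r(7, 7), 7)).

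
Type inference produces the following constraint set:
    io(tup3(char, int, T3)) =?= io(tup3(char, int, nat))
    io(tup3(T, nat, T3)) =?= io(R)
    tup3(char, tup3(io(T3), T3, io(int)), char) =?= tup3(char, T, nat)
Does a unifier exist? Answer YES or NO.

Decompose io/1: tup3(char, int, T3) =?= tup3(char, int, nat).
Decompose tup3/3: char =?= char,  int =?= int,  T3 =?= nat.
Delete trivial equation char =?= char.
Delete trivial equation int =?= int.
Bind T3 := nat; substituting into the remaining equations gives: io(tup3(T, nat, nat)) =?= io(R),  tup3(char, tup3(io(nat), nat, io(int)), char) =?= tup3(char, T, nat).
Decompose io/1: tup3(T, nat, nat) =?= R.
Bind R := tup3(T, nat, nat); no other remaining equation mentions R.
Decompose tup3/3: char =?= char,  tup3(io(nat), nat, io(int)) =?= T,  char =?= nat.
Delete trivial equation char =?= char.
Bind T := tup3(io(nat), nat, io(int)); no other remaining equation mentions T. Substituting into the earlier binding gives R := tup3(tup3(io(nat), nat, io(int)), nat, nat).
Clash: constants char and nat differ; no unifier exists.

NO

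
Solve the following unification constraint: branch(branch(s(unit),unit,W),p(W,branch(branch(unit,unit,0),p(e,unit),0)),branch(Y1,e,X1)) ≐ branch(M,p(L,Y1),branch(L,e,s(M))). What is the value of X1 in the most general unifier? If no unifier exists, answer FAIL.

Decompose branch/3: branch(s(unit),unit,W) ≐ M,  p(W,branch(branch(unit,unit,0),p(e,unit),0)) ≐ p(L,Y1),  branch(Y1,e,X1) ≐ branch(L,e,s(M)).
Bind M := branch(s(unit),unit,W); substituting into the one remaining equation that mentions M gives: branch(Y1,e,X1) ≐ branch(L,e,s(branch(s(unit),unit,W))).
Decompose p/2: W ≐ L,  branch(branch(unit,unit,0),p(e,unit),0) ≐ Y1.
Bind W := L; substituting into the one remaining equation that mentions W gives: branch(Y1,e,X1) ≐ branch(L,e,s(branch(s(unit),unit,L))). Substituting into the earlier binding gives M := branch(s(unit),unit,L).
Bind Y1 := branch(branch(unit,unit,0),p(e,unit),0); substituting into the remaining equation gives: branch(branch(branch(unit,unit,0),p(e,unit),0),e,X1) ≐ branch(L,e,s(branch(s(unit),unit,L))).
Decompose branch/3: branch(branch(unit,unit,0),p(e,unit),0) ≐ L,  e ≐ e,  X1 ≐ s(branch(s(unit),unit,L)).
Bind L := branch(branch(unit,unit,0),p(e,unit),0); substituting into the one remaining equation that mentions L gives: X1 ≐ s(branch(s(unit),unit,branch(branch(unit,unit,0),p(e,unit),0))). Substituting into the earlier bindings gives M := branch(s(unit),unit,branch(branch(unit,unit,0),p(e,unit),0)), W := branch(branch(unit,unit,0),p(e,unit),0).
Delete trivial equation e ≐ e.
Bind X1 := s(branch(s(unit),unit,branch(branch(unit,unit,0),p(e,unit),0))).
MGU = { M -> branch(s(unit),unit,branch(branch(unit,unit,0),p(e,unit),0)), W -> branch(branch(unit,unit,0),p(e,unit),0), Y1 -> branch(branch(unit,unit,0),p(e,unit),0), L -> branch(branch(unit,unit,0),p(e,unit),0), X1 -> s(branch(s(unit),unit,branch(branch(unit,unit,0),p(e,unit),0))) }, so X1 -> s(branch(s(unit),unit,branch(branch(unit,unit,0),p(e,unit),0))).

s(branch(s(unit),unit,branch(branch(unit,unit,0),p(e,unit),0)))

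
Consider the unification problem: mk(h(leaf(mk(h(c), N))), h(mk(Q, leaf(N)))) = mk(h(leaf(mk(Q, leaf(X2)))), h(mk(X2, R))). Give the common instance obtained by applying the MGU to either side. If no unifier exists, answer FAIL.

Decompose mk/2: h(leaf(mk(h(c), N))) = h(leaf(mk(Q, leaf(X2)))),  h(mk(Q, leaf(N))) = h(mk(X2, R)).
Decompose h/1: leaf(mk(h(c), N)) = leaf(mk(Q, leaf(X2))).
Decompose leaf/1: mk(h(c), N) = mk(Q, leaf(X2)).
Decompose mk/2: h(c) = Q,  N = leaf(X2).
Bind Q := h(c); substituting into the one remaining equation that mentions Q gives: h(mk(h(c), leaf(N))) = h(mk(X2, R)).
Bind N := leaf(X2); substituting into the remaining equation gives: h(mk(h(c), leaf(leaf(X2)))) = h(mk(X2, R)).
Decompose h/1: mk(h(c), leaf(leaf(X2))) = mk(X2, R).
Decompose mk/2: h(c) = X2,  leaf(leaf(X2)) = R.
Bind X2 := h(c); substituting into the remaining equation gives: leaf(leaf(h(c))) = R. Substituting into the earlier binding gives N := leaf(h(c)).
Bind R := leaf(leaf(h(c))).
Applying the MGU to either side gives mk(h(leaf(mk(h(c), leaf(h(c))))), h(mk(h(c), leaf(leaf(h(c)))))).

mk(h(leaf(mk(h(c), leaf(h(c))))), h(mk(h(c), leaf(leaf(h(c))))))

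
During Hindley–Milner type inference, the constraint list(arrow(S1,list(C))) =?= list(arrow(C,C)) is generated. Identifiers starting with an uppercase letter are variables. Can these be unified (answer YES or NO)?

Decompose list/1: arrow(S1,list(C)) =?= arrow(C,C).
Decompose arrow/2: S1 =?= C,  list(C) =?= C.
Bind S1 := C; no other remaining equation mentions S1.
Occurs check fails: C occurs in list(C); the equation C =?= list(C) has no finite solution.

NO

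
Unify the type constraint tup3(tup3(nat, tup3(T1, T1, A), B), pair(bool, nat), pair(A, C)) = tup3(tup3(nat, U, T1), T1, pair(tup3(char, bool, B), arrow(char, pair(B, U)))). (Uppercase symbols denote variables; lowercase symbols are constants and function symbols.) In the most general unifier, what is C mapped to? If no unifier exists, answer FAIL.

arrow(char, pair(pair(bool, nat), tup3(pair(bool, nat), pair(bool, nat), tup3(char, bool, pair(bool, nat)))))

Decompose tup3/3: tup3(nat, tup3(T1, T1, A), B) = tup3(nat, U, T1),  pair(bool, nat) = T1,  pair(A, C) = pair(tup3(char, bool, B), arrow(char, pair(B, U))).
Decompose tup3/3: nat = nat,  tup3(T1, T1, A) = U,  B = T1.
Delete trivial equation nat = nat.
Bind U := tup3(T1, T1, A); substituting into the one remaining equation that mentions U gives: pair(A, C) = pair(tup3(char, bool, B), arrow(char, pair(B, tup3(T1, T1, A)))).
Bind B := T1; substituting into the one remaining equation that mentions B gives: pair(A, C) = pair(tup3(char, bool, T1), arrow(char, pair(T1, tup3(T1, T1, A)))).
Bind T1 := pair(bool, nat); substituting into the remaining equation gives: pair(A, C) = pair(tup3(char, bool, pair(bool, nat)), arrow(char, pair(pair(bool, nat), tup3(pair(bool, nat), pair(bool, nat), A)))). Substituting into the earlier bindings gives U := tup3(pair(bool, nat), pair(bool, nat), A), B := pair(bool, nat).
Decompose pair/2: A = tup3(char, bool, pair(bool, nat)),  C = arrow(char, pair(pair(bool, nat), tup3(pair(bool, nat), pair(bool, nat), A))).
Bind A := tup3(char, bool, pair(bool, nat)); substituting into the remaining equation gives: C = arrow(char, pair(pair(bool, nat), tup3(pair(bool, nat), pair(bool, nat), tup3(char, bool, pair(bool, nat))))). Substituting into the earlier binding gives U := tup3(pair(bool, nat), pair(bool, nat), tup3(char, bool, pair(bool, nat))).
Bind C := arrow(char, pair(pair(bool, nat), tup3(pair(bool, nat), pair(bool, nat), tup3(char, bool, pair(bool, nat))))).
MGU = { U := tup3(pair(bool, nat), pair(bool, nat), tup3(char, bool, pair(bool, nat))), B := pair(bool, nat), T1 := pair(bool, nat), A := tup3(char, bool, pair(bool, nat)), C := arrow(char, pair(pair(bool, nat), tup3(pair(bool, nat), pair(bool, nat), tup3(char, bool, pair(bool, nat))))) }, so C := arrow(char, pair(pair(bool, nat), tup3(pair(bool, nat), pair(bool, nat), tup3(char, bool, pair(bool, nat))))).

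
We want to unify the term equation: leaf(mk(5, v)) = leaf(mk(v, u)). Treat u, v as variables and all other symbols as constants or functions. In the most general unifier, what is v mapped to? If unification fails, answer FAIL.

5

Decompose leaf/1: mk(5, v) = mk(v, u).
Decompose mk/2: 5 = v,  v = u.
Bind v := 5; substituting into the remaining equation gives: 5 = u.
Bind u := 5.
MGU = { v ↦ 5, u ↦ 5 }, so v ↦ 5.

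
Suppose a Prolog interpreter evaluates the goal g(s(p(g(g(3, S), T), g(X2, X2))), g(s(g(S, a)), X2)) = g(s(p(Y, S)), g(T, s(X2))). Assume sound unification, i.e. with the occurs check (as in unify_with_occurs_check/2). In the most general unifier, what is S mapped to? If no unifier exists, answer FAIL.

Decompose g/2: s(p(g(g(3, S), T), g(X2, X2))) = s(p(Y, S)),  g(s(g(S, a)), X2) = g(T, s(X2)).
Decompose s/1: p(g(g(3, S), T), g(X2, X2)) = p(Y, S).
Decompose p/2: g(g(3, S), T) = Y,  g(X2, X2) = S.
Bind Y := g(g(3, S), T); no other remaining equation mentions Y.
Bind S := g(X2, X2); substituting into the remaining equation gives: g(s(g(g(X2, X2), a)), X2) = g(T, s(X2)). Substituting into the earlier binding gives Y := g(g(3, g(X2, X2)), T).
Decompose g/2: s(g(g(X2, X2), a)) = T,  X2 = s(X2).
Bind T := s(g(g(X2, X2), a)); no other remaining equation mentions T. Substituting into the earlier binding gives Y := g(g(3, g(X2, X2)), s(g(g(X2, X2), a))).
Occurs check fails: X2 occurs in s(X2); the equation X2 = s(X2) has no finite solution.

FAIL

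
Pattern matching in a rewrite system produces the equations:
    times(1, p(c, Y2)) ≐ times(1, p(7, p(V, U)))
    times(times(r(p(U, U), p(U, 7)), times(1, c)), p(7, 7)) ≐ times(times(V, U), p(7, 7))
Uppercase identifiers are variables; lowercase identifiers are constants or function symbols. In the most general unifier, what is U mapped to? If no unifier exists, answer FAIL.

Decompose times/2: 1 ≐ 1,  p(c, Y2) ≐ p(7, p(V, U)).
Delete trivial equation 1 ≐ 1.
Decompose p/2: c ≐ 7,  Y2 ≐ p(V, U).
Clash: constants c and 7 differ; no unifier exists.

FAIL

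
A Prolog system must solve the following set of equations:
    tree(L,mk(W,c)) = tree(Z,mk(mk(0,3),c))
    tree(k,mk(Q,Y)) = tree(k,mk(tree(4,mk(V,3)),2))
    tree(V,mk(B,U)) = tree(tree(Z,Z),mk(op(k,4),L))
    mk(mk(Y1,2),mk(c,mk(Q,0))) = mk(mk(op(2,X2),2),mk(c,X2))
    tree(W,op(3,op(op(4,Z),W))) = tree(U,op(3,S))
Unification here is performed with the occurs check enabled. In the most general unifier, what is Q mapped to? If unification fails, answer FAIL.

tree(4,mk(tree(mk(0,3),mk(0,3)),3))

Decompose tree/2: L = Z,  mk(W,c) = mk(mk(0,3),c).
Bind L := Z; substituting into the one remaining equation that mentions L gives: tree(V,mk(B,U)) = tree(tree(Z,Z),mk(op(k,4),Z)).
Decompose mk/2: W = mk(0,3),  c = c.
Bind W := mk(0,3); substituting into the one remaining equation that mentions W gives: tree(mk(0,3),op(3,op(op(4,Z),mk(0,3)))) = tree(U,op(3,S)).
Delete trivial equation c = c.
Decompose tree/2: k = k,  mk(Q,Y) = mk(tree(4,mk(V,3)),2).
Delete trivial equation k = k.
Decompose mk/2: Q = tree(4,mk(V,3)),  Y = 2.
Bind Q := tree(4,mk(V,3)); substituting into the one remaining equation that mentions Q gives: mk(mk(Y1,2),mk(c,mk(tree(4,mk(V,3)),0))) = mk(mk(op(2,X2),2),mk(c,X2)).
Bind Y := 2; no other remaining equation mentions Y.
Decompose tree/2: V = tree(Z,Z),  mk(B,U) = mk(op(k,4),Z).
Bind V := tree(Z,Z); substituting into the one remaining equation that mentions V gives: mk(mk(Y1,2),mk(c,mk(tree(4,mk(tree(Z,Z),3)),0))) = mk(mk(op(2,X2),2),mk(c,X2)). Substituting into the earlier binding gives Q := tree(4,mk(tree(Z,Z),3)).
Decompose mk/2: B = op(k,4),  U = Z.
Bind B := op(k,4); no other remaining equation mentions B.
Bind U := Z; substituting into the one remaining equation that mentions U gives: tree(mk(0,3),op(3,op(op(4,Z),mk(0,3)))) = tree(Z,op(3,S)).
Decompose mk/2: mk(Y1,2) = mk(op(2,X2),2),  mk(c,mk(tree(4,mk(tree(Z,Z),3)),0)) = mk(c,X2).
Decompose mk/2: Y1 = op(2,X2),  2 = 2.
Bind Y1 := op(2,X2); no other remaining equation mentions Y1.
Delete trivial equation 2 = 2.
Decompose mk/2: c = c,  mk(tree(4,mk(tree(Z,Z),3)),0) = X2.
Delete trivial equation c = c.
Bind X2 := mk(tree(4,mk(tree(Z,Z),3)),0); no other remaining equation mentions X2. Substituting into the earlier binding gives Y1 := op(2,mk(tree(4,mk(tree(Z,Z),3)),0)).
Decompose tree/2: mk(0,3) = Z,  op(3,op(op(4,Z),mk(0,3))) = op(3,S).
Bind Z := mk(0,3); substituting into the remaining equation gives: op(3,op(op(4,mk(0,3)),mk(0,3))) = op(3,S). Substituting into the earlier bindings gives L := mk(0,3), Q := tree(4,mk(tree(mk(0,3),mk(0,3)),3)), V := tree(mk(0,3),mk(0,3)), U := mk(0,3), Y1 := op(2,mk(tree(4,mk(tree(mk(0,3),mk(0,3)),3)),0)), X2 := mk(tree(4,mk(tree(mk(0,3),mk(0,3)),3)),0).
Decompose op/2: 3 = 3,  op(op(4,mk(0,3)),mk(0,3)) = S.
Delete trivial equation 3 = 3.
Bind S := op(op(4,mk(0,3)),mk(0,3)).
MGU = { L ↦ mk(0,3), W ↦ mk(0,3), Q ↦ tree(4,mk(tree(mk(0,3),mk(0,3)),3)), Y ↦ 2, V ↦ tree(mk(0,3),mk(0,3)), B ↦ op(k,4), U ↦ mk(0,3), Y1 ↦ op(2,mk(tree(4,mk(tree(mk(0,3),mk(0,3)),3)),0)), X2 ↦ mk(tree(4,mk(tree(mk(0,3),mk(0,3)),3)),0), Z ↦ mk(0,3), S ↦ op(op(4,mk(0,3)),mk(0,3)) }, so Q ↦ tree(4,mk(tree(mk(0,3),mk(0,3)),3)).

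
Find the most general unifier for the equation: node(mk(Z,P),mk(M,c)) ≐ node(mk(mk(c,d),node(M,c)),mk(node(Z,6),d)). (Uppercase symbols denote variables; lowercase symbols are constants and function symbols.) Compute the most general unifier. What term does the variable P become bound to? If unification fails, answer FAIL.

Decompose node/2: mk(Z,P) ≐ mk(mk(c,d),node(M,c)),  mk(M,c) ≐ mk(node(Z,6),d).
Decompose mk/2: Z ≐ mk(c,d),  P ≐ node(M,c).
Bind Z := mk(c,d); substituting into the one remaining equation that mentions Z gives: mk(M,c) ≐ mk(node(mk(c,d),6),d).
Bind P := node(M,c); no other remaining equation mentions P.
Decompose mk/2: M ≐ node(mk(c,d),6),  c ≐ d.
Bind M := node(mk(c,d),6); no other remaining equation mentions M. Substituting into the earlier binding gives P := node(node(mk(c,d),6),c).
Clash: constants c and d differ; no unifier exists.

FAIL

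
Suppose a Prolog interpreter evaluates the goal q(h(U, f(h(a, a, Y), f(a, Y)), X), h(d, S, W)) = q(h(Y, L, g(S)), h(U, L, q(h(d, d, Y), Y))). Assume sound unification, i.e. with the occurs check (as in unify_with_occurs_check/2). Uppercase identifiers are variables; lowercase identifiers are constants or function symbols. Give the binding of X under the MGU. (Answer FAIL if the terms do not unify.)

g(f(h(a, a, d), f(a, d)))

Decompose q/2: h(U, f(h(a, a, Y), f(a, Y)), X) = h(Y, L, g(S)),  h(d, S, W) = h(U, L, q(h(d, d, Y), Y)).
Decompose h/3: U = Y,  f(h(a, a, Y), f(a, Y)) = L,  X = g(S).
Bind U := Y; substituting into the one remaining equation that mentions U gives: h(d, S, W) = h(Y, L, q(h(d, d, Y), Y)).
Bind L := f(h(a, a, Y), f(a, Y)); substituting into the one remaining equation that mentions L gives: h(d, S, W) = h(Y, f(h(a, a, Y), f(a, Y)), q(h(d, d, Y), Y)).
Bind X := g(S); no other remaining equation mentions X.
Decompose h/3: d = Y,  S = f(h(a, a, Y), f(a, Y)),  W = q(h(d, d, Y), Y).
Bind Y := d; substituting into the remaining equations gives: S = f(h(a, a, d), f(a, d)),  W = q(h(d, d, d), d). Substituting into the earlier bindings gives U := d, L := f(h(a, a, d), f(a, d)).
Bind S := f(h(a, a, d), f(a, d)); no other remaining equation mentions S. Substituting into the earlier binding gives X := g(f(h(a, a, d), f(a, d))).
Bind W := q(h(d, d, d), d).
MGU = { U -> d, L -> f(h(a, a, d), f(a, d)), X -> g(f(h(a, a, d), f(a, d))), Y -> d, S -> f(h(a, a, d), f(a, d)), W -> q(h(d, d, d), d) }, so X -> g(f(h(a, a, d), f(a, d))).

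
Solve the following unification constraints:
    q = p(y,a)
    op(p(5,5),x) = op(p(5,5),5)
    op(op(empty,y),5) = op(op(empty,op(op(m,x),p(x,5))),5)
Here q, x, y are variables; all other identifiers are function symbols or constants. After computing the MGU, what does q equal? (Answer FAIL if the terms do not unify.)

Bind q := p(y,a); no other remaining equation mentions q.
Decompose op/2: p(5,5) = p(5,5),  x = 5.
Delete trivial equation p(5,5) = p(5,5).
Bind x := 5; substituting into the remaining equation gives: op(op(empty,y),5) = op(op(empty,op(op(m,5),p(5,5))),5).
Decompose op/2: op(empty,y) = op(empty,op(op(m,5),p(5,5))),  5 = 5.
Decompose op/2: empty = empty,  y = op(op(m,5),p(5,5)).
Delete trivial equation empty = empty.
Bind y := op(op(m,5),p(5,5)); no other remaining equation mentions y. Substituting into the earlier binding gives q := p(op(op(m,5),p(5,5)),a).
Delete trivial equation 5 = 5.
MGU = { q ↦ p(op(op(m,5),p(5,5)),a), x ↦ 5, y ↦ op(op(m,5),p(5,5)) }, so q ↦ p(op(op(m,5),p(5,5)),a).

p(op(op(m,5),p(5,5)),a)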